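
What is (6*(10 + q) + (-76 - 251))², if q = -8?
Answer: 99225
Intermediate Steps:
(6*(10 + q) + (-76 - 251))² = (6*(10 - 8) + (-76 - 251))² = (6*2 - 327)² = (12 - 327)² = (-315)² = 99225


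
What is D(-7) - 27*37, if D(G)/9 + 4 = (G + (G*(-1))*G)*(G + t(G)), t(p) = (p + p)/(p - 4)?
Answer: 20367/11 ≈ 1851.5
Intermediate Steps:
t(p) = 2*p/(-4 + p) (t(p) = (2*p)/(-4 + p) = 2*p/(-4 + p))
D(G) = -36 + 9*(G - G**2)*(G + 2*G/(-4 + G)) (D(G) = -36 + 9*((G + (G*(-1))*G)*(G + 2*G/(-4 + G))) = -36 + 9*((G + (-G)*G)*(G + 2*G/(-4 + G))) = -36 + 9*((G - G**2)*(G + 2*G/(-4 + G))) = -36 + 9*(G - G**2)*(G + 2*G/(-4 + G)))
D(-7) - 27*37 = 9*(16 - 1*(-7)**4 - 4*(-7) - 2*(-7)**2 + 3*(-7)**3)/(-4 - 7) - 27*37 = 9*(16 - 1*2401 + 28 - 2*49 + 3*(-343))/(-11) - 999 = 9*(-1/11)*(16 - 2401 + 28 - 98 - 1029) - 999 = 9*(-1/11)*(-3484) - 999 = 31356/11 - 999 = 20367/11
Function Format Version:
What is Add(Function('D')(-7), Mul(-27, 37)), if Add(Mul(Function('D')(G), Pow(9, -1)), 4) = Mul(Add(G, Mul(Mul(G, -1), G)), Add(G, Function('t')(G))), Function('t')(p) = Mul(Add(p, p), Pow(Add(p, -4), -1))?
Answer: Rational(20367, 11) ≈ 1851.5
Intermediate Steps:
Function('t')(p) = Mul(2, p, Pow(Add(-4, p), -1)) (Function('t')(p) = Mul(Mul(2, p), Pow(Add(-4, p), -1)) = Mul(2, p, Pow(Add(-4, p), -1)))
Function('D')(G) = Add(-36, Mul(9, Add(G, Mul(-1, Pow(G, 2))), Add(G, Mul(2, G, Pow(Add(-4, G), -1))))) (Function('D')(G) = Add(-36, Mul(9, Mul(Add(G, Mul(Mul(G, -1), G)), Add(G, Mul(2, G, Pow(Add(-4, G), -1)))))) = Add(-36, Mul(9, Mul(Add(G, Mul(Mul(-1, G), G)), Add(G, Mul(2, G, Pow(Add(-4, G), -1)))))) = Add(-36, Mul(9, Mul(Add(G, Mul(-1, Pow(G, 2))), Add(G, Mul(2, G, Pow(Add(-4, G), -1)))))) = Add(-36, Mul(9, Add(G, Mul(-1, Pow(G, 2))), Add(G, Mul(2, G, Pow(Add(-4, G), -1))))))
Add(Function('D')(-7), Mul(-27, 37)) = Add(Mul(9, Pow(Add(-4, -7), -1), Add(16, Mul(-1, Pow(-7, 4)), Mul(-4, -7), Mul(-2, Pow(-7, 2)), Mul(3, Pow(-7, 3)))), Mul(-27, 37)) = Add(Mul(9, Pow(-11, -1), Add(16, Mul(-1, 2401), 28, Mul(-2, 49), Mul(3, -343))), -999) = Add(Mul(9, Rational(-1, 11), Add(16, -2401, 28, -98, -1029)), -999) = Add(Mul(9, Rational(-1, 11), -3484), -999) = Add(Rational(31356, 11), -999) = Rational(20367, 11)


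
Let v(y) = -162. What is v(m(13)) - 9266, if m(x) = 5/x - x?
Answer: -9428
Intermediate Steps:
m(x) = -x + 5/x
v(m(13)) - 9266 = -162 - 9266 = -9428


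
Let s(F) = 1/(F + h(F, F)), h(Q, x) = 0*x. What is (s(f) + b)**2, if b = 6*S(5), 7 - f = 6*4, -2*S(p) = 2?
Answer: 10609/289 ≈ 36.709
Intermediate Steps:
S(p) = -1 (S(p) = -1/2*2 = -1)
h(Q, x) = 0
f = -17 (f = 7 - 6*4 = 7 - 1*24 = 7 - 24 = -17)
b = -6 (b = 6*(-1) = -6)
s(F) = 1/F (s(F) = 1/(F + 0) = 1/F)
(s(f) + b)**2 = (1/(-17) - 6)**2 = (-1/17 - 6)**2 = (-103/17)**2 = 10609/289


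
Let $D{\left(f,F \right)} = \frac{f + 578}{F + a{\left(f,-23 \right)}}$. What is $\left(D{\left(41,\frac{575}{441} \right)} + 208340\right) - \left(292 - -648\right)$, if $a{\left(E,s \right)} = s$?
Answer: $\frac{1984130221}{9568} \approx 2.0737 \cdot 10^{5}$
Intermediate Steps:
$D{\left(f,F \right)} = \frac{578 + f}{-23 + F}$ ($D{\left(f,F \right)} = \frac{f + 578}{F - 23} = \frac{578 + f}{-23 + F}$)
$\left(D{\left(41,\frac{575}{441} \right)} + 208340\right) - \left(292 - -648\right) = \left(\frac{578 + 41}{-23 + \frac{575}{441}} + 208340\right) - \left(292 - -648\right) = \left(\frac{1}{-23 + 575 \cdot \frac{1}{441}} \cdot 619 + 208340\right) - \left(292 + 648\right) = \left(\frac{1}{-23 + \frac{575}{441}} \cdot 619 + 208340\right) - 940 = \left(\frac{1}{- \frac{9568}{441}} \cdot 619 + 208340\right) - 940 = \left(\left(- \frac{441}{9568}\right) 619 + 208340\right) - 940 = \left(- \frac{272979}{9568} + 208340\right) - 940 = \frac{1993124141}{9568} - 940 = \frac{1984130221}{9568}$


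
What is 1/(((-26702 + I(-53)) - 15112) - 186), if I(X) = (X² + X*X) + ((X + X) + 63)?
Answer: -1/36425 ≈ -2.7454e-5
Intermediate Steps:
I(X) = 63 + 2*X + 2*X² (I(X) = (X² + X²) + (2*X + 63) = 2*X² + (63 + 2*X) = 63 + 2*X + 2*X²)
1/(((-26702 + I(-53)) - 15112) - 186) = 1/(((-26702 + (63 + 2*(-53) + 2*(-53)²)) - 15112) - 186) = 1/(((-26702 + (63 - 106 + 2*2809)) - 15112) - 186) = 1/(((-26702 + (63 - 106 + 5618)) - 15112) - 186) = 1/(((-26702 + 5575) - 15112) - 186) = 1/((-21127 - 15112) - 186) = 1/(-36239 - 186) = 1/(-36425) = -1/36425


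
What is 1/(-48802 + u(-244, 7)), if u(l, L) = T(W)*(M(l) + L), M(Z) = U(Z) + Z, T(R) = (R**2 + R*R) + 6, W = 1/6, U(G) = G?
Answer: -18/930865 ≈ -1.9337e-5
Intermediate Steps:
W = 1/6 ≈ 0.16667
T(R) = 6 + 2*R**2 (T(R) = (R**2 + R**2) + 6 = 2*R**2 + 6 = 6 + 2*R**2)
M(Z) = 2*Z (M(Z) = Z + Z = 2*Z)
u(l, L) = 109*l/9 + 109*L/18 (u(l, L) = (6 + 2*(1/6)**2)*(2*l + L) = (6 + 2*(1/36))*(L + 2*l) = (6 + 1/18)*(L + 2*l) = 109*(L + 2*l)/18 = 109*l/9 + 109*L/18)
1/(-48802 + u(-244, 7)) = 1/(-48802 + ((109/9)*(-244) + (109/18)*7)) = 1/(-48802 + (-26596/9 + 763/18)) = 1/(-48802 - 52429/18) = 1/(-930865/18) = -18/930865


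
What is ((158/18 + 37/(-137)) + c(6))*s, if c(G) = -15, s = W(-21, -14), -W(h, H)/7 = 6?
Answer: 112070/411 ≈ 272.68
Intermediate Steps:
W(h, H) = -42 (W(h, H) = -7*6 = -42)
s = -42
((158/18 + 37/(-137)) + c(6))*s = ((158/18 + 37/(-137)) - 15)*(-42) = ((158*(1/18) + 37*(-1/137)) - 15)*(-42) = ((79/9 - 37/137) - 15)*(-42) = (10490/1233 - 15)*(-42) = -8005/1233*(-42) = 112070/411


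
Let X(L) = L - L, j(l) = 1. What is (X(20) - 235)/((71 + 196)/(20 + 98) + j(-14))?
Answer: -5546/77 ≈ -72.026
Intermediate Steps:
X(L) = 0
(X(20) - 235)/((71 + 196)/(20 + 98) + j(-14)) = (0 - 235)/((71 + 196)/(20 + 98) + 1) = -235/(267/118 + 1) = -235/385/118 = -235*118/385 = -5546/77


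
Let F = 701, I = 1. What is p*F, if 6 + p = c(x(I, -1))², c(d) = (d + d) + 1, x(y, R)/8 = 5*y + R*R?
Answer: 6591503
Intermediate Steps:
x(y, R) = 8*R² + 40*y (x(y, R) = 8*(5*y + R*R) = 8*(5*y + R²) = 8*(R² + 5*y) = 8*R² + 40*y)
c(d) = 1 + 2*d (c(d) = 2*d + 1 = 1 + 2*d)
p = 9403 (p = -6 + (1 + 2*(8*(-1)² + 40*1))² = -6 + (1 + 2*(8*1 + 40))² = -6 + (1 + 2*(8 + 40))² = -6 + (1 + 2*48)² = -6 + (1 + 96)² = -6 + 97² = -6 + 9409 = 9403)
p*F = 9403*701 = 6591503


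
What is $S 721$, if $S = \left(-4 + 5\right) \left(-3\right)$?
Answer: $-2163$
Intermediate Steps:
$S = -3$ ($S = 1 \left(-3\right) = -3$)
$S 721 = \left(-3\right) 721 = -2163$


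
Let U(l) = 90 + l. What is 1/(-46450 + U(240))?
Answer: -1/46120 ≈ -2.1683e-5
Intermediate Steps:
1/(-46450 + U(240)) = 1/(-46450 + (90 + 240)) = 1/(-46450 + 330) = 1/(-46120) = -1/46120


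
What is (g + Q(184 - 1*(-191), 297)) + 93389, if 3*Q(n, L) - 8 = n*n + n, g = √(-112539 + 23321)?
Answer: 421175/3 + I*√89218 ≈ 1.4039e+5 + 298.69*I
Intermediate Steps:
g = I*√89218 (g = √(-89218) = I*√89218 ≈ 298.69*I)
Q(n, L) = 8/3 + n/3 + n²/3 (Q(n, L) = 8/3 + (n*n + n)/3 = 8/3 + (n² + n)/3 = 8/3 + (n + n²)/3 = 8/3 + (n/3 + n²/3) = 8/3 + n/3 + n²/3)
(g + Q(184 - 1*(-191), 297)) + 93389 = (I*√89218 + (8/3 + (184 - 1*(-191))/3 + (184 - 1*(-191))²/3)) + 93389 = (I*√89218 + (8/3 + (184 + 191)/3 + (184 + 191)²/3)) + 93389 = (I*√89218 + (8/3 + (⅓)*375 + (⅓)*375²)) + 93389 = (I*√89218 + (8/3 + 125 + (⅓)*140625)) + 93389 = (I*√89218 + (8/3 + 125 + 46875)) + 93389 = (I*√89218 + 141008/3) + 93389 = (141008/3 + I*√89218) + 93389 = 421175/3 + I*√89218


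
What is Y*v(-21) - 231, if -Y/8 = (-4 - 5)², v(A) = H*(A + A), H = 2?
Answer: 54201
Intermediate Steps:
v(A) = 4*A (v(A) = 2*(A + A) = 2*(2*A) = 4*A)
Y = -648 (Y = -8*(-4 - 5)² = -8*(-9)² = -8*81 = -648)
Y*v(-21) - 231 = -2592*(-21) - 231 = -648*(-84) - 231 = 54432 - 231 = 54201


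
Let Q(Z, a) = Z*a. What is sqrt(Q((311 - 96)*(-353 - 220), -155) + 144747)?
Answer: 2*sqrt(4809993) ≈ 4386.3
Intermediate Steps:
sqrt(Q((311 - 96)*(-353 - 220), -155) + 144747) = sqrt(((311 - 96)*(-353 - 220))*(-155) + 144747) = sqrt((215*(-573))*(-155) + 144747) = sqrt(-123195*(-155) + 144747) = sqrt(19095225 + 144747) = sqrt(19239972) = 2*sqrt(4809993)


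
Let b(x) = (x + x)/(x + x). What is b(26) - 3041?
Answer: -3040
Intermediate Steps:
b(x) = 1 (b(x) = (2*x)/((2*x)) = (2*x)*(1/(2*x)) = 1)
b(26) - 3041 = 1 - 3041 = -3040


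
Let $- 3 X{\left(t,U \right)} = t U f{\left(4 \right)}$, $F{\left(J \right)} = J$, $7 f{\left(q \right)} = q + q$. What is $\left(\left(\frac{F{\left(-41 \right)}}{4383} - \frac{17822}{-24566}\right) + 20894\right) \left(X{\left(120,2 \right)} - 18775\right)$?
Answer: $- \frac{21222771262037420}{53836389} \approx -3.9421 \cdot 10^{8}$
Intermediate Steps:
$f{\left(q \right)} = \frac{2 q}{7}$ ($f{\left(q \right)} = \frac{q + q}{7} = \frac{2 q}{7}$)
$X{\left(t,U \right)} = - \frac{8 U t}{21}$ ($X{\left(t,U \right)} = - \frac{t U \frac{2}{7} \cdot 4}{3} = - \frac{U t \frac{8}{7}}{3} = - \frac{\frac{8}{7} U t}{3} = - \frac{8 U t}{21}$)
$\left(\left(\frac{F{\left(-41 \right)}}{4383} - \frac{17822}{-24566}\right) + 20894\right) \left(X{\left(120,2 \right)} - 18775\right) = \left(\left(- \frac{41}{4383} - \frac{17822}{-24566}\right) + 20894\right) \left(\left(- \frac{8}{21}\right) 2 \cdot 120 - 18775\right) = \left(\left(\left(-41\right) \frac{1}{4383} - - \frac{8911}{12283}\right) + 20894\right) \left(- \frac{640}{7} - 18775\right) = \left(\left(- \frac{41}{4383} + \frac{8911}{12283}\right) + 20894\right) \left(- \frac{132065}{7}\right) = \left(\frac{38553310}{53836389} + 20894\right) \left(- \frac{132065}{7}\right) = \frac{1124896065076}{53836389} \left(- \frac{132065}{7}\right) = - \frac{21222771262037420}{53836389}$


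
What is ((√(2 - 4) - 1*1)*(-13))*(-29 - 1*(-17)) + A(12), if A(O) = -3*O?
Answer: -192 + 156*I*√2 ≈ -192.0 + 220.62*I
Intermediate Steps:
((√(2 - 4) - 1*1)*(-13))*(-29 - 1*(-17)) + A(12) = ((√(2 - 4) - 1*1)*(-13))*(-29 - 1*(-17)) - 3*12 = ((√(-2) - 1)*(-13))*(-29 + 17) - 36 = ((I*√2 - 1)*(-13))*(-12) - 36 = ((-1 + I*√2)*(-13))*(-12) - 36 = (13 - 13*I*√2)*(-12) - 36 = (-156 + 156*I*√2) - 36 = -192 + 156*I*√2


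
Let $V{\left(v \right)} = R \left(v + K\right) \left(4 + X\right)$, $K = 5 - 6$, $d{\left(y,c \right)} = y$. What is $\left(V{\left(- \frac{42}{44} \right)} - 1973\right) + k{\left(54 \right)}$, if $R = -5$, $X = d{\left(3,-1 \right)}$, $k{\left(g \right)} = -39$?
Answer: $- \frac{42759}{22} \approx -1943.6$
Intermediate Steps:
$K = -1$ ($K = 5 - 6 = -1$)
$X = 3$
$V{\left(v \right)} = 35 - 35 v$ ($V{\left(v \right)} = - 5 \left(v - 1\right) \left(4 + 3\right) = - 5 \left(-1 + v\right) 7 = - 5 \left(-7 + 7 v\right) = 35 - 35 v$)
$\left(V{\left(- \frac{42}{44} \right)} - 1973\right) + k{\left(54 \right)} = \left(\left(35 - 35 \left(- \frac{42}{44}\right)\right) - 1973\right) - 39 = \left(\left(35 - 35 \left(\left(-42\right) \frac{1}{44}\right)\right) - 1973\right) - 39 = \left(\left(35 - - \frac{735}{22}\right) - 1973\right) - 39 = \left(\left(35 + \frac{735}{22}\right) - 1973\right) - 39 = \left(\frac{1505}{22} - 1973\right) - 39 = - \frac{41901}{22} - 39 = - \frac{42759}{22}$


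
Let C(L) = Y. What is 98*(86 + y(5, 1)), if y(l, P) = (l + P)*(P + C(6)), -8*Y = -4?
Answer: 9310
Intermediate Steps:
Y = ½ (Y = -⅛*(-4) = ½ ≈ 0.50000)
C(L) = ½
y(l, P) = (½ + P)*(P + l) (y(l, P) = (l + P)*(P + ½) = (P + l)*(½ + P) = (½ + P)*(P + l))
98*(86 + y(5, 1)) = 98*(86 + (1² + (½)*1 + (½)*5 + 1*5)) = 98*(86 + (1 + ½ + 5/2 + 5)) = 98*(86 + 9) = 98*95 = 9310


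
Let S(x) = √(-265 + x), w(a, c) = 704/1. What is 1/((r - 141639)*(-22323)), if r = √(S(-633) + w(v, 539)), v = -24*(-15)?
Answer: 1/(22323*(141639 - √(704 + I*√898))) ≈ 3.1633e-10 + 1.2612e-15*I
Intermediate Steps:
v = 360
w(a, c) = 704 (w(a, c) = 704*1 = 704)
r = √(704 + I*√898) (r = √(√(-265 - 633) + 704) = √(√(-898) + 704) = √(I*√898 + 704) = √(704 + I*√898) ≈ 26.539 + 0.56458*I)
1/((r - 141639)*(-22323)) = 1/(√(704 + I*√898) - 141639*(-22323)) = -1/22323/(-141639 + √(704 + I*√898)) = -1/(22323*(-141639 + √(704 + I*√898)))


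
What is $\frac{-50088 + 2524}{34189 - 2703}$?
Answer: $- \frac{23782}{15743} \approx -1.5106$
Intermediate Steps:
$\frac{-50088 + 2524}{34189 - 2703} = - \frac{47564}{31486} = \left(-47564\right) \frac{1}{31486} = - \frac{23782}{15743}$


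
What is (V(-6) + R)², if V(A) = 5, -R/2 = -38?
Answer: 6561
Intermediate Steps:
R = 76 (R = -2*(-38) = 76)
(V(-6) + R)² = (5 + 76)² = 81² = 6561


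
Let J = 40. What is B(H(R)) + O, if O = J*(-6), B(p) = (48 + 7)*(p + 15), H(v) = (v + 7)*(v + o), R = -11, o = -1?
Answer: 3225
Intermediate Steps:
H(v) = (-1 + v)*(7 + v) (H(v) = (v + 7)*(v - 1) = (7 + v)*(-1 + v) = (-1 + v)*(7 + v))
B(p) = 825 + 55*p (B(p) = 55*(15 + p) = 825 + 55*p)
O = -240 (O = 40*(-6) = -240)
B(H(R)) + O = (825 + 55*(-7 + (-11)² + 6*(-11))) - 240 = (825 + 55*(-7 + 121 - 66)) - 240 = (825 + 55*48) - 240 = (825 + 2640) - 240 = 3465 - 240 = 3225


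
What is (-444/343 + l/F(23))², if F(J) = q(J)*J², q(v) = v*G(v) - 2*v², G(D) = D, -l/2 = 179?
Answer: 15407415310092100/9213209107324369 ≈ 1.6723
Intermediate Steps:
l = -358 (l = -2*179 = -358)
q(v) = -v² (q(v) = v*v - 2*v² = v² - 2*v² = -v²)
F(J) = -J⁴ (F(J) = (-J²)*J² = -J⁴)
(-444/343 + l/F(23))² = (-444/343 - 358/((-1*23⁴)))² = (-444*1/343 - 358/((-1*279841)))² = (-444/343 - 358/(-279841))² = (-444/343 - 358*(-1/279841))² = (-444/343 + 358/279841)² = (-124126610/95985463)² = 15407415310092100/9213209107324369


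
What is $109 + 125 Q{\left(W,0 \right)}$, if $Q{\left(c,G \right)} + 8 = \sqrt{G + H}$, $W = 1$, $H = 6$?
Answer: $-891 + 125 \sqrt{6} \approx -584.81$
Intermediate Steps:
$Q{\left(c,G \right)} = -8 + \sqrt{6 + G}$ ($Q{\left(c,G \right)} = -8 + \sqrt{G + 6} = -8 + \sqrt{6 + G}$)
$109 + 125 Q{\left(W,0 \right)} = 109 + 125 \left(-8 + \sqrt{6 + 0}\right) = 109 + 125 \left(-8 + \sqrt{6}\right) = 109 - \left(1000 - 125 \sqrt{6}\right) = -891 + 125 \sqrt{6}$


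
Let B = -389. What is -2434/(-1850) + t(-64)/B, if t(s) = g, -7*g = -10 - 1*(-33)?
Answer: 3335166/2518775 ≈ 1.3241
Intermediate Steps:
g = -23/7 (g = -(-10 - 1*(-33))/7 = -(-10 + 33)/7 = -⅐*23 = -23/7 ≈ -3.2857)
t(s) = -23/7
-2434/(-1850) + t(-64)/B = -2434/(-1850) - 23/7/(-389) = -2434*(-1/1850) - 23/7*(-1/389) = 1217/925 + 23/2723 = 3335166/2518775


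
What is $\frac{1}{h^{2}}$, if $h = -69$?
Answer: $\frac{1}{4761} \approx 0.00021004$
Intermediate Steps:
$\frac{1}{h^{2}} = \frac{1}{\left(-69\right)^{2}} = \frac{1}{4761}$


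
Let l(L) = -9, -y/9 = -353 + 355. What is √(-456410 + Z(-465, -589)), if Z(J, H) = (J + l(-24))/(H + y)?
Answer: 2*I*√42040880093/607 ≈ 675.58*I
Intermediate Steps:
y = -18 (y = -9*(-353 + 355) = -9*2 = -18)
Z(J, H) = (-9 + J)/(-18 + H) (Z(J, H) = (J - 9)/(H - 18) = (-9 + J)/(-18 + H))
√(-456410 + Z(-465, -589)) = √(-456410 + (-9 - 465)/(-18 - 589)) = √(-456410 - 474/(-607)) = √(-456410 - 1/607*(-474)) = √(-456410 + 474/607) = √(-277040396/607) = 2*I*√42040880093/607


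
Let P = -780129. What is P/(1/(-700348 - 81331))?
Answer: 609810456591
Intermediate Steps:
P/(1/(-700348 - 81331)) = -780129/(1/(-700348 - 81331)) = -780129/(1/(-781679)) = -780129/(-1/781679) = -780129*(-781679) = 609810456591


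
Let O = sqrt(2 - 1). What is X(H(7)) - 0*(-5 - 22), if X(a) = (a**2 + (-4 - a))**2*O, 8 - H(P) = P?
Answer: 16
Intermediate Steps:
H(P) = 8 - P
O = 1 (O = sqrt(1) = 1)
X(a) = (-4 + a**2 - a)**2 (X(a) = (a**2 + (-4 - a))**2*1 = (-4 + a**2 - a)**2*1 = (-4 + a**2 - a)**2)
X(H(7)) - 0*(-5 - 22) = (4 + (8 - 1*7) - (8 - 1*7)**2)**2 - 0*(-5 - 22) = (4 + (8 - 7) - (8 - 7)**2)**2 - 0*(-27) = (4 + 1 - 1*1**2)**2 - 1*0 = (4 + 1 - 1*1)**2 + 0 = (4 + 1 - 1)**2 + 0 = 4**2 + 0 = 16 + 0 = 16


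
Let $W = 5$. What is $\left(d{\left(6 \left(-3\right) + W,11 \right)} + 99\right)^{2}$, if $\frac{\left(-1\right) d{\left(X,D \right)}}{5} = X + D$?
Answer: $11881$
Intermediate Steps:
$d{\left(X,D \right)} = - 5 D - 5 X$ ($d{\left(X,D \right)} = - 5 \left(X + D\right) = - 5 \left(D + X\right) = - 5 D - 5 X$)
$\left(d{\left(6 \left(-3\right) + W,11 \right)} + 99\right)^{2} = \left(\left(\left(-5\right) 11 - 5 \left(6 \left(-3\right) + 5\right)\right) + 99\right)^{2} = \left(\left(-55 - 5 \left(-18 + 5\right)\right) + 99\right)^{2} = \left(\left(-55 - -65\right) + 99\right)^{2} = \left(\left(-55 + 65\right) + 99\right)^{2} = \left(10 + 99\right)^{2} = 109^{2} = 11881$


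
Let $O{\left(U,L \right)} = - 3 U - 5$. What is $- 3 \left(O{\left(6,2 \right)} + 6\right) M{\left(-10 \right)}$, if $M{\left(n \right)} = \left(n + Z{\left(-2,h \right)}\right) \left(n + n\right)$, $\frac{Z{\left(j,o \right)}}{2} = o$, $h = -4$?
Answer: $18360$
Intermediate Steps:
$Z{\left(j,o \right)} = 2 o$
$M{\left(n \right)} = 2 n \left(-8 + n\right)$ ($M{\left(n \right)} = \left(n + 2 \left(-4\right)\right) \left(n + n\right) = \left(n - 8\right) 2 n = \left(-8 + n\right) 2 n = 2 n \left(-8 + n\right)$)
$O{\left(U,L \right)} = -5 - 3 U$
$- 3 \left(O{\left(6,2 \right)} + 6\right) M{\left(-10 \right)} = - 3 \left(\left(-5 - 18\right) + 6\right) 2 \left(-10\right) \left(-8 - 10\right) = - 3 \left(\left(-5 - 18\right) + 6\right) 2 \left(-10\right) \left(-18\right) = - 3 \left(-23 + 6\right) 360 = \left(-3\right) \left(-17\right) 360 = 51 \cdot 360 = 18360$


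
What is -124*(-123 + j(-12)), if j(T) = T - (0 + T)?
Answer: 15252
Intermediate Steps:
j(T) = 0 (j(T) = T - T = 0)
-124*(-123 + j(-12)) = -124*(-123 + 0) = -124*(-123) = 15252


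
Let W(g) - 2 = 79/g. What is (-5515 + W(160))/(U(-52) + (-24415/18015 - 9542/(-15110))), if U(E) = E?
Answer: 4801730750133/45925623424 ≈ 104.55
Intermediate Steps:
W(g) = 2 + 79/g
(-5515 + W(160))/(U(-52) + (-24415/18015 - 9542/(-15110))) = (-5515 + (2 + 79/160))/(-52 + (-24415/18015 - 9542/(-15110))) = (-5515 + (2 + 79*(1/160)))/(-52 + (-24415*1/18015 - 9542*(-1/15110))) = (-5515 + (2 + 79/160))/(-52 + (-4883/3603 + 4771/7555)) = (-5515 + 399/160)/(-52 - 19701152/27220665) = -882001/(160*(-1435175732/27220665)) = -882001/160*(-27220665/1435175732) = 4801730750133/45925623424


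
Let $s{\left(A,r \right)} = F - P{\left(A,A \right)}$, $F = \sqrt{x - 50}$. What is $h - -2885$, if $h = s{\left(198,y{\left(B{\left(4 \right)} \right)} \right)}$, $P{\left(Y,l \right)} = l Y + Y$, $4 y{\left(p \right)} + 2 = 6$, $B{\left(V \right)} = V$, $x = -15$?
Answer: $-36517 + i \sqrt{65} \approx -36517.0 + 8.0623 i$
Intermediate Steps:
$y{\left(p \right)} = 1$ ($y{\left(p \right)} = - \frac{1}{2} + \frac{1}{4} \cdot 6 = - \frac{1}{2} + \frac{3}{2} = 1$)
$P{\left(Y,l \right)} = Y + Y l$ ($P{\left(Y,l \right)} = Y l + Y = Y + Y l$)
$F = i \sqrt{65}$ ($F = \sqrt{-15 - 50} = \sqrt{-65} = i \sqrt{65} \approx 8.0623 i$)
$s{\left(A,r \right)} = i \sqrt{65} - A \left(1 + A\right)$
$h = -39402 + i \sqrt{65}$ ($h = i \sqrt{65} - 198 \left(1 + 198\right) = i \sqrt{65} - 198 \cdot 199 = i \sqrt{65} - 39402 = -39402 + i \sqrt{65} \approx -39402.0 + 8.0623 i$)
$h - -2885 = \left(-39402 + i \sqrt{65}\right) - -2885 = \left(-39402 + i \sqrt{65}\right) + 2885 = -36517 + i \sqrt{65}$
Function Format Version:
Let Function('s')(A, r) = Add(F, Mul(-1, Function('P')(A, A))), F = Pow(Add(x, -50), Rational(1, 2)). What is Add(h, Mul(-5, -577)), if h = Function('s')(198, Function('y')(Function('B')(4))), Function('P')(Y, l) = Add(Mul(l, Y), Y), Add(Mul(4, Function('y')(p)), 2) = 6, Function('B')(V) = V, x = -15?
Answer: Add(-36517, Mul(I, Pow(65, Rational(1, 2)))) ≈ Add(-36517., Mul(8.0623, I))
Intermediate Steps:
Function('y')(p) = 1 (Function('y')(p) = Add(Rational(-1, 2), Mul(Rational(1, 4), 6)) = Add(Rational(-1, 2), Rational(3, 2)) = 1)
Function('P')(Y, l) = Add(Y, Mul(Y, l)) (Function('P')(Y, l) = Add(Mul(Y, l), Y) = Add(Y, Mul(Y, l)))
F = Mul(I, Pow(65, Rational(1, 2))) (F = Pow(Add(-15, -50), Rational(1, 2)) = Pow(-65, Rational(1, 2)) = Mul(I, Pow(65, Rational(1, 2))) ≈ Mul(8.0623, I))
Function('s')(A, r) = Add(Mul(I, Pow(65, Rational(1, 2))), Mul(-1, A, Add(1, A))) (Function('s')(A, r) = Add(Mul(I, Pow(65, Rational(1, 2))), Mul(-1, Mul(A, Add(1, A)))) = Add(Mul(I, Pow(65, Rational(1, 2))), Mul(-1, A, Add(1, A))))
h = Add(-39402, Mul(I, Pow(65, Rational(1, 2)))) (h = Add(Mul(I, Pow(65, Rational(1, 2))), Mul(-1, 198, Add(1, 198))) = Add(Mul(I, Pow(65, Rational(1, 2))), Mul(-1, 198, 199)) = Add(Mul(I, Pow(65, Rational(1, 2))), -39402) = Add(-39402, Mul(I, Pow(65, Rational(1, 2)))) ≈ Add(-39402., Mul(8.0623, I)))
Add(h, Mul(-5, -577)) = Add(Add(-39402, Mul(I, Pow(65, Rational(1, 2)))), Mul(-5, -577)) = Add(Add(-39402, Mul(I, Pow(65, Rational(1, 2)))), 2885) = Add(-36517, Mul(I, Pow(65, Rational(1, 2))))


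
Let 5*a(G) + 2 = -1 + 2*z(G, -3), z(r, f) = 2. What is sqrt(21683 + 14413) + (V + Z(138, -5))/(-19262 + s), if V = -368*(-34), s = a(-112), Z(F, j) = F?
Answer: -63250/96309 + 16*sqrt(141) ≈ 189.33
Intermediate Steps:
a(G) = 1/5 (a(G) = -2/5 + (-1 + 2*2)/5 = -2/5 + (-1 + 4)/5 = -2/5 + (1/5)*3 = -2/5 + 3/5 = 1/5)
s = 1/5 ≈ 0.20000
V = 12512
sqrt(21683 + 14413) + (V + Z(138, -5))/(-19262 + s) = sqrt(21683 + 14413) + (12512 + 138)/(-19262 + 1/5) = sqrt(36096) + 12650/(-96309/5) = 16*sqrt(141) + 12650*(-5/96309) = 16*sqrt(141) - 63250/96309 = -63250/96309 + 16*sqrt(141)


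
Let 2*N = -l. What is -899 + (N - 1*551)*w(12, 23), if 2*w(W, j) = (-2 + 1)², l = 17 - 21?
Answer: -2347/2 ≈ -1173.5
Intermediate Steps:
l = -4
w(W, j) = ½ (w(W, j) = (-2 + 1)²/2 = (½)*(-1)² = (½)*1 = ½)
N = 2 (N = (-1*(-4))/2 = (½)*4 = 2)
-899 + (N - 1*551)*w(12, 23) = -899 + (2 - 1*551)*(½) = -899 + (2 - 551)*(½) = -899 - 549*½ = -899 - 549/2 = -2347/2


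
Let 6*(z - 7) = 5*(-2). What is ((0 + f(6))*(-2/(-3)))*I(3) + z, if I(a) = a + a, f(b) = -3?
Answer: -20/3 ≈ -6.6667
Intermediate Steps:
I(a) = 2*a
z = 16/3 (z = 7 + (5*(-2))/6 = 7 + (⅙)*(-10) = 7 - 5/3 = 16/3 ≈ 5.3333)
((0 + f(6))*(-2/(-3)))*I(3) + z = ((0 - 3)*(-2/(-3)))*(2*3) + 16/3 = -(-6)*(-1)/3*6 + 16/3 = -3*⅔*6 + 16/3 = -2*6 + 16/3 = -12 + 16/3 = -20/3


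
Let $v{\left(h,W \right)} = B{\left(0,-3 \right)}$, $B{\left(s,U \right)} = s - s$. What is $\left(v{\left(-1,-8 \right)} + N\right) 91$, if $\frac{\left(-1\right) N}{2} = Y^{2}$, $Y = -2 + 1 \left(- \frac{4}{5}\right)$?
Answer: $- \frac{35672}{25} \approx -1426.9$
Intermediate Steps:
$B{\left(s,U \right)} = 0$
$v{\left(h,W \right)} = 0$
$Y = - \frac{14}{5}$ ($Y = -2 + 1 \left(\left(-4\right) \frac{1}{5}\right) = -2 + 1 \left(- \frac{4}{5}\right) = -2 - \frac{4}{5} = - \frac{14}{5} \approx -2.8$)
$N = - \frac{392}{25}$ ($N = - 2 \left(- \frac{14}{5}\right)^{2} = \left(-2\right) \frac{196}{25} = - \frac{392}{25} \approx -15.68$)
$\left(v{\left(-1,-8 \right)} + N\right) 91 = \left(0 - \frac{392}{25}\right) 91 = \left(- \frac{392}{25}\right) 91 = - \frac{35672}{25}$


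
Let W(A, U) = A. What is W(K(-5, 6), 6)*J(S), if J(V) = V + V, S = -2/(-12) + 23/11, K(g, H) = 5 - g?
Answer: 1490/33 ≈ 45.151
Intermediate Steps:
S = 149/66 (S = -2*(-1/12) + 23*(1/11) = ⅙ + 23/11 = 149/66 ≈ 2.2576)
J(V) = 2*V
W(K(-5, 6), 6)*J(S) = (5 - 1*(-5))*(2*(149/66)) = (5 + 5)*(149/33) = 10*(149/33) = 1490/33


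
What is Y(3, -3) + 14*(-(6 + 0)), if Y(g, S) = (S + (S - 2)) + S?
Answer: -95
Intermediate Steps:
Y(g, S) = -2 + 3*S (Y(g, S) = (S + (-2 + S)) + S = (-2 + 2*S) + S = -2 + 3*S)
Y(3, -3) + 14*(-(6 + 0)) = (-2 + 3*(-3)) + 14*(-(6 + 0)) = (-2 - 9) + 14*(-1*6) = -11 + 14*(-6) = -11 - 84 = -95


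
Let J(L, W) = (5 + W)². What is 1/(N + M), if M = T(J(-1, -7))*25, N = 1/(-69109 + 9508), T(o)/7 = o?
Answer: 59601/41720699 ≈ 0.0014286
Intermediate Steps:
T(o) = 7*o
N = -1/59601 (N = 1/(-59601) = -1/59601 ≈ -1.6778e-5)
M = 700 (M = (7*(5 - 7)²)*25 = (7*(-2)²)*25 = (7*4)*25 = 28*25 = 700)
1/(N + M) = 1/(-1/59601 + 700) = 1/(41720699/59601) = 59601/41720699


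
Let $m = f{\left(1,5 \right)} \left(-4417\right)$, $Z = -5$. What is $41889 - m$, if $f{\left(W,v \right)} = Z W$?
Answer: $19804$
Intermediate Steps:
$f{\left(W,v \right)} = - 5 W$
$m = 22085$ ($m = \left(-5\right) 1 \left(-4417\right) = \left(-5\right) \left(-4417\right) = 22085$)
$41889 - m = 41889 - 22085 = 19804$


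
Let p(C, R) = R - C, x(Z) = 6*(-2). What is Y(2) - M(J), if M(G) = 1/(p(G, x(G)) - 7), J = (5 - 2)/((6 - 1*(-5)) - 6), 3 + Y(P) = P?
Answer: -93/98 ≈ -0.94898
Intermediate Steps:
x(Z) = -12
Y(P) = -3 + P
J = ⅗ (J = 3/((6 + 5) - 6) = 3/(11 - 6) = 3/5 = 3*(⅕) = ⅗ ≈ 0.60000)
M(G) = 1/(-19 - G) (M(G) = 1/((-12 - G) - 7) = 1/(-19 - G))
Y(2) - M(J) = (-3 + 2) - (-1)/(19 + ⅗) = -1 - (-1)/98/5 = -1 - (-1)*5/98 = -1 - 1*(-5/98) = -1 + 5/98 = -93/98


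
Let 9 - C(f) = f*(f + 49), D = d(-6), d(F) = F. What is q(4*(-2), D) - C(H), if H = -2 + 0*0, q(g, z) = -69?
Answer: -172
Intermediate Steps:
D = -6
H = -2 (H = -2 + 0 = -2)
C(f) = 9 - f*(49 + f) (C(f) = 9 - f*(f + 49) = 9 - f*(49 + f))
q(4*(-2), D) - C(H) = -69 - (9 - 1*(-2)**2 - 49*(-2)) = -69 - (9 - 1*4 + 98) = -69 - (9 - 4 + 98) = -69 - 1*103 = -69 - 103 = -172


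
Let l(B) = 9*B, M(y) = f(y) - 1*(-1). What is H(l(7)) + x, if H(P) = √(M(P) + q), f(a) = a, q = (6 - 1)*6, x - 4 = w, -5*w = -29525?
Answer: 5909 + √94 ≈ 5918.7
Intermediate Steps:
w = 5905 (w = -⅕*(-29525) = 5905)
x = 5909 (x = 4 + 5905 = 5909)
q = 30 (q = 5*6 = 30)
M(y) = 1 + y (M(y) = y - 1*(-1) = y + 1 = 1 + y)
H(P) = √(31 + P) (H(P) = √((1 + P) + 30) = √(31 + P))
H(l(7)) + x = √(31 + 9*7) + 5909 = √(31 + 63) + 5909 = √94 + 5909 = 5909 + √94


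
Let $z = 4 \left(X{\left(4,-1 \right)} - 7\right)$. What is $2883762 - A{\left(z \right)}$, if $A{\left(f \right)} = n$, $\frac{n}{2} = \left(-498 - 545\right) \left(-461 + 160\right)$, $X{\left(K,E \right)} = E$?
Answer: $2255876$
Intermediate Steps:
$z = -32$ ($z = 4 \left(-1 - 7\right) = 4 \left(-8\right) = -32$)
$n = 627886$ ($n = 2 \left(-498 - 545\right) \left(-461 + 160\right) = 2 \left(\left(-1043\right) \left(-301\right)\right) = 2 \cdot 313943 = 627886$)
$A{\left(f \right)} = 627886$
$2883762 - A{\left(z \right)} = 2883762 - 627886 = 2255876$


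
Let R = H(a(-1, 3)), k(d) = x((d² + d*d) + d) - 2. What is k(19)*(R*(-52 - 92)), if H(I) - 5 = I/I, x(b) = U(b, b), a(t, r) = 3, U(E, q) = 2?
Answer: 0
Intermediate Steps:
x(b) = 2
H(I) = 6 (H(I) = 5 + I/I = 5 + 1 = 6)
k(d) = 0 (k(d) = 2 - 2 = 0)
R = 6
k(19)*(R*(-52 - 92)) = 0*(6*(-52 - 92)) = 0*(6*(-144)) = 0*(-864) = 0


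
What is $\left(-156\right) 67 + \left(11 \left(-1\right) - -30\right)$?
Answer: $-10433$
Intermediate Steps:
$\left(-156\right) 67 + \left(11 \left(-1\right) - -30\right) = -10452 + \left(-11 + 30\right) = -10452 + 19 = -10433$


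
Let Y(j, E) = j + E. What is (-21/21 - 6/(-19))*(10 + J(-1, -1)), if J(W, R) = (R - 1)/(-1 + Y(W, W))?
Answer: -416/57 ≈ -7.2982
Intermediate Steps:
Y(j, E) = E + j
J(W, R) = (-1 + R)/(-1 + 2*W) (J(W, R) = (R - 1)/(-1 + (W + W)) = (-1 + R)/(-1 + 2*W))
(-21/21 - 6/(-19))*(10 + J(-1, -1)) = (-21/21 - 6/(-19))*(10 + (-1 - 1)/(-1 + 2*(-1))) = (-21*1/21 - 6*(-1/19))*(10 - 2/(-1 - 2)) = (-1 + 6/19)*(10 - 2/(-3)) = -13*(10 - ⅓*(-2))/19 = -13*(10 + ⅔)/19 = -13/19*32/3 = -416/57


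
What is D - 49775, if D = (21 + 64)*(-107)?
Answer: -58870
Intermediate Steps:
D = -9095 (D = 85*(-107) = -9095)
D - 49775 = -9095 - 49775 = -58870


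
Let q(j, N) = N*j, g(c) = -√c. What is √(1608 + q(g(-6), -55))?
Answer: √(1608 + 55*I*√6) ≈ 40.135 + 1.6784*I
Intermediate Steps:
√(1608 + q(g(-6), -55)) = √(1608 - (-55)*√(-6)) = √(1608 - (-55)*I*√6) = √(1608 + 55*I*√6)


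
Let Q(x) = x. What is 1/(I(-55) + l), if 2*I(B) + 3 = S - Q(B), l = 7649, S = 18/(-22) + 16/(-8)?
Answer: 22/168819 ≈ 0.00013032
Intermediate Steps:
S = -31/11 (S = 18*(-1/22) + 16*(-⅛) = -9/11 - 2 = -31/11 ≈ -2.8182)
I(B) = -32/11 - B/2 (I(B) = -3/2 + (-31/11 - B)/2 = -3/2 + (-31/22 - B/2) = -32/11 - B/2)
1/(I(-55) + l) = 1/((-32/11 - ½*(-55)) + 7649) = 1/((-32/11 + 55/2) + 7649) = 1/(541/22 + 7649) = 1/(168819/22) = 22/168819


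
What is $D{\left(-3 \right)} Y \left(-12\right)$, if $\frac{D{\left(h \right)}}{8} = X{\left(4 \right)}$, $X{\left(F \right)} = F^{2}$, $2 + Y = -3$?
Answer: $7680$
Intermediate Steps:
$Y = -5$ ($Y = -2 - 3 = -5$)
$D{\left(h \right)} = 128$ ($D{\left(h \right)} = 8 \cdot 4^{2} = 8 \cdot 16 = 128$)
$D{\left(-3 \right)} Y \left(-12\right) = 128 \left(-5\right) \left(-12\right) = \left(-640\right) \left(-12\right) = 7680$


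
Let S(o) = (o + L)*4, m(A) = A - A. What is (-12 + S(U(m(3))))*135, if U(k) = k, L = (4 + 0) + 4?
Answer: 2700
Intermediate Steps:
m(A) = 0
L = 8 (L = 4 + 4 = 8)
S(o) = 32 + 4*o (S(o) = (o + 8)*4 = (8 + o)*4 = 32 + 4*o)
(-12 + S(U(m(3))))*135 = (-12 + (32 + 4*0))*135 = (-12 + (32 + 0))*135 = (-12 + 32)*135 = 20*135 = 2700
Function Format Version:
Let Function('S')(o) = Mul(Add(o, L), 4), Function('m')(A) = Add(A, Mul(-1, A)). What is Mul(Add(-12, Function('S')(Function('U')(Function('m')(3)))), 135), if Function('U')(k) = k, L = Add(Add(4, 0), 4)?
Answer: 2700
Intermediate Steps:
Function('m')(A) = 0
L = 8 (L = Add(4, 4) = 8)
Function('S')(o) = Add(32, Mul(4, o)) (Function('S')(o) = Mul(Add(o, 8), 4) = Mul(Add(8, o), 4) = Add(32, Mul(4, o)))
Mul(Add(-12, Function('S')(Function('U')(Function('m')(3)))), 135) = Mul(Add(-12, Add(32, Mul(4, 0))), 135) = Mul(Add(-12, Add(32, 0)), 135) = Mul(Add(-12, 32), 135) = Mul(20, 135) = 2700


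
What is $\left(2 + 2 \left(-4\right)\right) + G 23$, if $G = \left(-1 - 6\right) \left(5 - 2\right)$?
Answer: $-489$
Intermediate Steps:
$G = -21$ ($G = \left(-1 - 6\right) \left(5 - 2\right) = \left(-7\right) 3 = -21$)
$\left(2 + 2 \left(-4\right)\right) + G 23 = \left(2 + 2 \left(-4\right)\right) - 483 = \left(2 - 8\right) - 483 = -6 - 483 = -489$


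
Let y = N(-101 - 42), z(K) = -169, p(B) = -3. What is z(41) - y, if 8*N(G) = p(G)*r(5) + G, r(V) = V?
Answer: -597/4 ≈ -149.25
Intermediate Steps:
N(G) = -15/8 + G/8 (N(G) = (-3*5 + G)/8 = (-15 + G)/8 = -15/8 + G/8)
y = -79/4 (y = -15/8 + (-101 - 42)/8 = -15/8 + (⅛)*(-143) = -15/8 - 143/8 = -79/4 ≈ -19.750)
z(41) - y = -169 - 1*(-79/4) = -169 + 79/4 = -597/4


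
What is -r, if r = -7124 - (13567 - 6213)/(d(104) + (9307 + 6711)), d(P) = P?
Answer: 57430241/8061 ≈ 7124.5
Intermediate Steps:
r = -57430241/8061 (r = -7124 - (13567 - 6213)/(104 + (9307 + 6711)) = -7124 - 7354/(104 + 16018) = -7124 - 7354/16122 = -7124 - 1*3677/8061 = -7124 - 3677/8061 = -57430241/8061 ≈ -7124.5)
-r = -1*(-57430241/8061) = 57430241/8061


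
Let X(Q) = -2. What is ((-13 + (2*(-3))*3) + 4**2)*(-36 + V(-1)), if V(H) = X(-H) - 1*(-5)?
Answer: 495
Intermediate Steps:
V(H) = 3 (V(H) = -2 - 1*(-5) = -2 + 5 = 3)
((-13 + (2*(-3))*3) + 4**2)*(-36 + V(-1)) = ((-13 + (2*(-3))*3) + 4**2)*(-36 + 3) = ((-13 - 6*3) + 16)*(-33) = ((-13 - 18) + 16)*(-33) = (-31 + 16)*(-33) = -15*(-33) = 495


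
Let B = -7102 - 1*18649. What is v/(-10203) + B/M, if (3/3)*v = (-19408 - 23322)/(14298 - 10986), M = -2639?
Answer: 435149604403/44588987352 ≈ 9.7591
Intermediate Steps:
B = -25751 (B = -7102 - 18649 = -25751)
v = -21365/1656 (v = (-19408 - 23322)/(14298 - 10986) = -42730/3312 = -42730*1/3312 = -21365/1656 ≈ -12.902)
v/(-10203) + B/M = -21365/1656/(-10203) - 25751/(-2639) = -21365/1656*(-1/10203) - 25751*(-1/2639) = 21365/16896168 + 25751/2639 = 435149604403/44588987352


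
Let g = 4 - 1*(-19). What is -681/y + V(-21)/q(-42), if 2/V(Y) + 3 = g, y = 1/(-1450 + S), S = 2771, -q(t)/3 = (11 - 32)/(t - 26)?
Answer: -283374349/315 ≈ -8.9960e+5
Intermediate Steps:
q(t) = 63/(-26 + t) (q(t) = -3*(11 - 32)/(t - 26) = -(-63)/(-26 + t) = 63/(-26 + t))
y = 1/1321 (y = 1/(-1450 + 2771) = 1/1321 ≈ 0.00075700)
g = 23 (g = 4 + 19 = 23)
V(Y) = 1/10 (V(Y) = 2/(-3 + 23) = 2/20 = 2*(1/20) = 1/10)
-681/y + V(-21)/q(-42) = -681/1/1321 + 1/(10*((63/(-26 - 42)))) = -681*1321 + 1/(10*((63/(-68)))) = -899601 + 1/(10*((63*(-1/68)))) = -899601 + 1/(10*(-63/68)) = -899601 + (1/10)*(-68/63) = -899601 - 34/315 = -283374349/315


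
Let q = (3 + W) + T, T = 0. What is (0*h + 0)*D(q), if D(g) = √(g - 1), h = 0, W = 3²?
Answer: 0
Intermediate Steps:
W = 9
q = 12 (q = (3 + 9) + 0 = 12 + 0 = 12)
D(g) = √(-1 + g)
(0*h + 0)*D(q) = (0*0 + 0)*√(-1 + 12) = (0 + 0)*√11 = 0*√11 = 0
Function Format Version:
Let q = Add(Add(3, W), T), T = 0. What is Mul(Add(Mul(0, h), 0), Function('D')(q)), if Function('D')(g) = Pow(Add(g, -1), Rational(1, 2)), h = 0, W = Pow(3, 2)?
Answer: 0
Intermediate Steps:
W = 9
q = 12 (q = Add(Add(3, 9), 0) = Add(12, 0) = 12)
Function('D')(g) = Pow(Add(-1, g), Rational(1, 2))
Mul(Add(Mul(0, h), 0), Function('D')(q)) = Mul(Add(Mul(0, 0), 0), Pow(Add(-1, 12), Rational(1, 2))) = Mul(Add(0, 0), Pow(11, Rational(1, 2))) = Mul(0, Pow(11, Rational(1, 2))) = 0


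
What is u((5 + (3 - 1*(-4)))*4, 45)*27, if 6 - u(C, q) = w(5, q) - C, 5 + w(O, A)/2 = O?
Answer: 1458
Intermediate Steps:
w(O, A) = -10 + 2*O
u(C, q) = 6 + C (u(C, q) = 6 - ((-10 + 2*5) - C) = 6 - ((-10 + 10) - C) = 6 - (0 - C) = 6 - (-1)*C = 6 + C)
u((5 + (3 - 1*(-4)))*4, 45)*27 = (6 + (5 + (3 - 1*(-4)))*4)*27 = (6 + (5 + (3 + 4))*4)*27 = (6 + (5 + 7)*4)*27 = (6 + 12*4)*27 = (6 + 48)*27 = 54*27 = 1458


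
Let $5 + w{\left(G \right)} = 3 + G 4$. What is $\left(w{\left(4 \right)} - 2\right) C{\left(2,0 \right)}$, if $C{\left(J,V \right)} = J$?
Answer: $24$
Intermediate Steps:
$w{\left(G \right)} = -2 + 4 G$ ($w{\left(G \right)} = -5 + \left(3 + G 4\right) = -5 + \left(3 + 4 G\right) = -2 + 4 G$)
$\left(w{\left(4 \right)} - 2\right) C{\left(2,0 \right)} = \left(\left(-2 + 4 \cdot 4\right) - 2\right) 2 = \left(\left(-2 + 16\right) - 2\right) 2 = \left(14 - 2\right) 2 = 12 \cdot 2 = 24$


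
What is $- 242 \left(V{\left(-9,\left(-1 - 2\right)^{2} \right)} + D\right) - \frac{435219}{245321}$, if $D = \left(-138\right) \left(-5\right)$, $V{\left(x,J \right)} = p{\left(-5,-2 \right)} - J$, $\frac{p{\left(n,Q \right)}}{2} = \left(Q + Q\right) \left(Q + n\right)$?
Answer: $- \frac{43754416853}{245321} \approx -1.7836 \cdot 10^{5}$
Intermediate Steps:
$p{\left(n,Q \right)} = 4 Q \left(Q + n\right)$ ($p{\left(n,Q \right)} = 2 \left(Q + Q\right) \left(Q + n\right) = 2 \cdot 2 Q \left(Q + n\right) = 4 Q \left(Q + n\right)$)
$V{\left(x,J \right)} = 56 - J$ ($V{\left(x,J \right)} = 4 \left(-2\right) \left(-2 - 5\right) - J = 4 \left(-2\right) \left(-7\right) - J = 56 - J$)
$D = 690$
$- 242 \left(V{\left(-9,\left(-1 - 2\right)^{2} \right)} + D\right) - \frac{435219}{245321} = - 242 \left(\left(56 - \left(-1 - 2\right)^{2}\right) + 690\right) - \frac{435219}{245321} = - 242 \left(\left(56 - \left(-3\right)^{2}\right) + 690\right) - 435219 \cdot \frac{1}{245321} = - 242 \left(\left(56 - 9\right) + 690\right) - \frac{435219}{245321} = - 242 \left(47 + 690\right) - \frac{435219}{245321} = \left(-242\right) 737 - \frac{435219}{245321} = -178354 - \frac{435219}{245321} = - \frac{43754416853}{245321}$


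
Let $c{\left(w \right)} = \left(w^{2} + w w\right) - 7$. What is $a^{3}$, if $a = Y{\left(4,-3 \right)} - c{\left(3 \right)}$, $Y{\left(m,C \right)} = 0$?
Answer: $-1331$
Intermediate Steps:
$c{\left(w \right)} = -7 + 2 w^{2}$ ($c{\left(w \right)} = \left(w^{2} + w^{2}\right) - 7 = 2 w^{2} - 7 = -7 + 2 w^{2}$)
$a = -11$ ($a = 0 - \left(-7 + 2 \cdot 3^{2}\right) = 0 - \left(-7 + 2 \cdot 9\right) = 0 - \left(-7 + 18\right) = 0 - 11 = -11$)
$a^{3} = \left(-11\right)^{3} = -1331$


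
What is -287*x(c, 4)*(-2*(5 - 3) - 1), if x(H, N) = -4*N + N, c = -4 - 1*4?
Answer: -17220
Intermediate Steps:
c = -8 (c = -4 - 4 = -8)
x(H, N) = -3*N
-287*x(c, 4)*(-2*(5 - 3) - 1) = -287*(-3*4)*(-2*(5 - 3) - 1) = -(-3444)*(-2*2 - 1) = -(-3444)*(-4 - 1) = -(-3444)*(-5) = -287*60 = -17220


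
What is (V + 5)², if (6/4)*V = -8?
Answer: ⅑ ≈ 0.11111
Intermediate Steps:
V = -16/3 (V = (⅔)*(-8) = -16/3 ≈ -5.3333)
(V + 5)² = (-16/3 + 5)² = (-⅓)² = ⅑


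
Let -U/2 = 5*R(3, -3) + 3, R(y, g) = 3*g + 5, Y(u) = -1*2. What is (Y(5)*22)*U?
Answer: -1496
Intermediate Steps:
Y(u) = -2
R(y, g) = 5 + 3*g
U = 34 (U = -2*(5*(5 + 3*(-3)) + 3) = -2*(5*(5 - 9) + 3) = -2*(5*(-4) + 3) = -2*(-20 + 3) = -2*(-17) = 34)
(Y(5)*22)*U = -2*22*34 = -44*34 = -1496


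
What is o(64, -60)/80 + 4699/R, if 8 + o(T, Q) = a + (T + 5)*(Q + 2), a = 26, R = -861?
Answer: -237884/4305 ≈ -55.258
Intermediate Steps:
o(T, Q) = 18 + (2 + Q)*(5 + T) (o(T, Q) = -8 + (26 + (T + 5)*(Q + 2)) = -8 + (26 + (5 + T)*(2 + Q)) = -8 + (26 + (2 + Q)*(5 + T)) = 18 + (2 + Q)*(5 + T))
o(64, -60)/80 + 4699/R = (28 + 2*64 + 5*(-60) - 60*64)/80 + 4699/(-861) = (28 + 128 - 300 - 3840)*(1/80) + 4699*(-1/861) = -3984*1/80 - 4699/861 = -249/5 - 4699/861 = -237884/4305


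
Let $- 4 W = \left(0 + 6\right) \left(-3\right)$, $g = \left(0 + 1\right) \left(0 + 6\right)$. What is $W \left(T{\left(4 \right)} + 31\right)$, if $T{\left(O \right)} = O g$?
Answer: $\frac{495}{2} \approx 247.5$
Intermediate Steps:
$g = 6$ ($g = 1 \cdot 6 = 6$)
$W = \frac{9}{2}$ ($W = - \frac{\left(0 + 6\right) \left(-3\right)}{4} = - \frac{6 \left(-3\right)}{4} = \left(- \frac{1}{4}\right) \left(-18\right) = \frac{9}{2} \approx 4.5$)
$T{\left(O \right)} = 6 O$ ($T{\left(O \right)} = O 6 = 6 O$)
$W \left(T{\left(4 \right)} + 31\right) = \frac{9 \left(6 \cdot 4 + 31\right)}{2} = \frac{9 \left(24 + 31\right)}{2} = \frac{9}{2} \cdot 55 = \frac{495}{2}$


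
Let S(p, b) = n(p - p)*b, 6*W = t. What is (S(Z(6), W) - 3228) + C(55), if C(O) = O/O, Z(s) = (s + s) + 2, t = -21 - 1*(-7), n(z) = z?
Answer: -3227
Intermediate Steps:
t = -14 (t = -21 + 7 = -14)
W = -7/3 (W = (⅙)*(-14) = -7/3 ≈ -2.3333)
Z(s) = 2 + 2*s (Z(s) = 2*s + 2 = 2 + 2*s)
S(p, b) = 0 (S(p, b) = (p - p)*b = 0*b = 0)
C(O) = 1
(S(Z(6), W) - 3228) + C(55) = (0 - 3228) + 1 = -3228 + 1 = -3227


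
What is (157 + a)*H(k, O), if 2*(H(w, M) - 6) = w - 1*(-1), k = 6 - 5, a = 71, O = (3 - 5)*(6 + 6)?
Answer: 1596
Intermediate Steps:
O = -24 (O = -2*12 = -24)
k = 1
H(w, M) = 13/2 + w/2 (H(w, M) = 6 + (w - 1*(-1))/2 = 6 + (w + 1)/2 = 6 + (1 + w)/2 = 6 + (1/2 + w/2) = 13/2 + w/2)
(157 + a)*H(k, O) = (157 + 71)*(13/2 + (1/2)*1) = 228*(13/2 + 1/2) = 228*7 = 1596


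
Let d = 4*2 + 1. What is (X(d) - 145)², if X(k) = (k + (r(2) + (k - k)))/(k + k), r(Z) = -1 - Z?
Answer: 188356/9 ≈ 20928.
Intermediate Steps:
d = 9 (d = 8 + 1 = 9)
X(k) = (-3 + k)/(2*k) (X(k) = (k + ((-1 - 1*2) + (k - k)))/(k + k) = (k + ((-1 - 2) + 0))/((2*k)) = (k + (-3 + 0))*(1/(2*k)) = (k - 3)*(1/(2*k)) = (-3 + k)*(1/(2*k)) = (-3 + k)/(2*k))
(X(d) - 145)² = ((½)*(-3 + 9)/9 - 145)² = ((½)*(⅑)*6 - 145)² = (⅓ - 145)² = (-434/3)² = 188356/9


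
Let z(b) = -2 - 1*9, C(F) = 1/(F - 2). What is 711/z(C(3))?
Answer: -711/11 ≈ -64.636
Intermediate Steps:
C(F) = 1/(-2 + F)
z(b) = -11 (z(b) = -2 - 9 = -11)
711/z(C(3)) = 711/(-11) = 711*(-1/11) = -711/11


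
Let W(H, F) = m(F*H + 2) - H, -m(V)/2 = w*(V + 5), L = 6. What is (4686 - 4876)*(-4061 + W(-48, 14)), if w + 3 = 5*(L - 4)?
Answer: -1006430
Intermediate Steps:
w = 7 (w = -3 + 5*(6 - 4) = -3 + 5*2 = -3 + 10 = 7)
m(V) = -70 - 14*V (m(V) = -14*(V + 5) = -14*(5 + V) = -2*(35 + 7*V) = -70 - 14*V)
W(H, F) = -98 - H - 14*F*H (W(H, F) = (-70 - 14*(F*H + 2)) - H = (-70 - 14*(2 + F*H)) - H = (-70 + (-28 - 14*F*H)) - H = (-98 - 14*F*H) - H = -98 - H - 14*F*H)
(4686 - 4876)*(-4061 + W(-48, 14)) = (4686 - 4876)*(-4061 + (-98 - 1*(-48) - 14*14*(-48))) = -190*(-4061 + (-98 + 48 + 9408)) = -190*(-4061 + 9358) = -190*5297 = -1006430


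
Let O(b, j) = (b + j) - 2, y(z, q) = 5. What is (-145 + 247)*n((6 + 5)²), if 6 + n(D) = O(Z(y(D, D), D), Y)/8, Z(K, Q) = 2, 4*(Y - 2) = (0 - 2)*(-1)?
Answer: -4641/8 ≈ -580.13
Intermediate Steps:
Y = 5/2 (Y = 2 + ((0 - 2)*(-1))/4 = 2 + (-2*(-1))/4 = 2 + (¼)*2 = 2 + ½ = 5/2 ≈ 2.5000)
O(b, j) = -2 + b + j
n(D) = -91/16 (n(D) = -6 + (-2 + 2 + 5/2)/8 = -6 + (5/2)*(⅛) = -6 + 5/16 = -91/16)
(-145 + 247)*n((6 + 5)²) = (-145 + 247)*(-91/16) = 102*(-91/16) = -4641/8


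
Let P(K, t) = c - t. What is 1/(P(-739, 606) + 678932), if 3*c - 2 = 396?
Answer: 3/2035376 ≈ 1.4739e-6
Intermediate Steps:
c = 398/3 (c = ⅔ + (⅓)*396 = ⅔ + 132 = 398/3 ≈ 132.67)
P(K, t) = 398/3 - t
1/(P(-739, 606) + 678932) = 1/((398/3 - 1*606) + 678932) = 1/((398/3 - 606) + 678932) = 1/(-1420/3 + 678932) = 1/(2035376/3) = 3/2035376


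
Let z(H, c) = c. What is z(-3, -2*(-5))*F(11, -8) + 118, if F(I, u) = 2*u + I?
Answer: 68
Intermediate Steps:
F(I, u) = I + 2*u
z(-3, -2*(-5))*F(11, -8) + 118 = (-2*(-5))*(11 + 2*(-8)) + 118 = 10*(11 - 16) + 118 = 10*(-5) + 118 = -50 + 118 = 68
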